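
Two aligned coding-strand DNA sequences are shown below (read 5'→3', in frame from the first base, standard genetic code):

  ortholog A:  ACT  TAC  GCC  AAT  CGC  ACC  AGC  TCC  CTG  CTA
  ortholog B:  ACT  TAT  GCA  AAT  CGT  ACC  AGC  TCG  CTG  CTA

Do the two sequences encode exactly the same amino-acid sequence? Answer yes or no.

Codon 1: ACT Thr / ACT Thr — identical.
Codon 2: TAC Tyr / TAT Tyr — synonymous.
Codon 3: GCC Ala / GCA Ala — synonymous.
Codon 4: AAT Asn / AAT Asn — identical.
Codon 5: CGC Arg / CGT Arg — synonymous.
Codon 6: ACC Thr / ACC Thr — identical.
Codon 7: AGC Ser / AGC Ser — identical.
Codon 8: TCC Ser / TCG Ser — synonymous.
Codon 9: CTG Leu / CTG Leu — identical.
Codon 10: CTA Leu / CTA Leu — identical.
Nonsynonymous differences: 0 → same protein.

yes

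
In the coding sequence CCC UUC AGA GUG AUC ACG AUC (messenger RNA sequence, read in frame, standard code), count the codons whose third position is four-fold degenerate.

Codon 1 CCC (Pro): third position 4-fold.
Codon 2 UUC (Phe): third position 2-fold.
Codon 3 AGA (Arg): third position 2-fold.
Codon 4 GUG (Val): third position 4-fold.
Codon 5 AUC (Ile): third position 3-fold.
Codon 6 ACG (Thr): third position 4-fold.
Codon 7 AUC (Ile): third position 3-fold.
Four-fold degenerate third positions: 3.

3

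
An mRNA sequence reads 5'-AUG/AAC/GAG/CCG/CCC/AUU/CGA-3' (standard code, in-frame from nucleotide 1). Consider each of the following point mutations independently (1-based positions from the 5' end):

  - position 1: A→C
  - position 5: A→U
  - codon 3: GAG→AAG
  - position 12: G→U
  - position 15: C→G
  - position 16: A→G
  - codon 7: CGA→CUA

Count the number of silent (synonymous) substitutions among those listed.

2

Codon 1: AUG (Met) → CUG (Leu) — missense.
Codon 2: AAC (Asn) → AUC (Ile) — missense.
Codon 3: GAG (Glu) → AAG (Lys) — missense.
Codon 4: CCG (Pro) → CCU (Pro) — synonymous.
Codon 5: CCC (Pro) → CCG (Pro) — synonymous.
Codon 6: AUU (Ile) → GUU (Val) — missense.
Codon 7: CGA (Arg) → CUA (Leu) — missense.
Synonymous: 2 of 7.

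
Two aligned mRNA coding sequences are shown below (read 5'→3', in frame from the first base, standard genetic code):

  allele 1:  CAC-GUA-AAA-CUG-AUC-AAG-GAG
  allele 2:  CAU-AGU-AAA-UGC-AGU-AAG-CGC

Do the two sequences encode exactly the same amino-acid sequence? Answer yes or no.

Codon 1: CAC His / CAU His — synonymous.
Codon 2: GUA Val / AGU Ser — nonsynonymous.
Codon 3: AAA Lys / AAA Lys — identical.
Codon 4: CUG Leu / UGC Cys — nonsynonymous.
Codon 5: AUC Ile / AGU Ser — nonsynonymous.
Codon 6: AAG Lys / AAG Lys — identical.
Codon 7: GAG Glu / CGC Arg — nonsynonymous.
Nonsynonymous differences: 4 → different protein.

no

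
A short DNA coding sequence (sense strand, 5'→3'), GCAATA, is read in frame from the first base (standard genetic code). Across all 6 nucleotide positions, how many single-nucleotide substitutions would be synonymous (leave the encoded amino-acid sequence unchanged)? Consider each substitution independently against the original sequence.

Codon 1 (GCA, Ala): 3 synonymous substitutions.
Codon 2 (ATA, Ile): 2 synonymous substitutions.
Total: 3 + 2 = 5.

5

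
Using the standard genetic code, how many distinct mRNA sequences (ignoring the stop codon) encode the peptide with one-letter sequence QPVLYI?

Gln: 2 codons.
Pro: 4 codons.
Val: 4 codons.
Leu: 6 codons.
Tyr: 2 codons.
Ile: 3 codons.
2 × 4 × 4 × 6 × 2 × 3 = 1152.

1152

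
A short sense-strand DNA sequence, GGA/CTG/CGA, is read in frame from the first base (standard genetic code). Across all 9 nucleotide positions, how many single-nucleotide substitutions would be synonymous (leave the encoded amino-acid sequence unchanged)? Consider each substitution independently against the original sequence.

11

Codon 1 (GGA, Gly): 3 synonymous substitutions.
Codon 2 (CTG, Leu): 4 synonymous substitutions.
Codon 3 (CGA, Arg): 4 synonymous substitutions.
Total: 3 + 4 + 4 = 11.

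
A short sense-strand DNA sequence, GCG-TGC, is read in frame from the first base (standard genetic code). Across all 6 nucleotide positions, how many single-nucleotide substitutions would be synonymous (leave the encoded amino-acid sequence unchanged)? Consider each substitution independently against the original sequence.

Codon 1 (GCG, Ala): 3 synonymous substitutions.
Codon 2 (TGC, Cys): 1 synonymous substitution.
Total: 3 + 1 = 4.

4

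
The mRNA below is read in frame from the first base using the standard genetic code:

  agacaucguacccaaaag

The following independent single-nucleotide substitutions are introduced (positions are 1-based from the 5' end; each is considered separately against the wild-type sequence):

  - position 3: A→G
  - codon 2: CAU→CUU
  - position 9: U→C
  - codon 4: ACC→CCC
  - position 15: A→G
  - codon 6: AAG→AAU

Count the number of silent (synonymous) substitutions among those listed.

3

Codon 1: AGA (Arg) → AGG (Arg) — synonymous.
Codon 2: CAU (His) → CUU (Leu) — missense.
Codon 3: CGU (Arg) → CGC (Arg) — synonymous.
Codon 4: ACC (Thr) → CCC (Pro) — missense.
Codon 5: CAA (Gln) → CAG (Gln) — synonymous.
Codon 6: AAG (Lys) → AAU (Asn) — missense.
Synonymous: 3 of 6.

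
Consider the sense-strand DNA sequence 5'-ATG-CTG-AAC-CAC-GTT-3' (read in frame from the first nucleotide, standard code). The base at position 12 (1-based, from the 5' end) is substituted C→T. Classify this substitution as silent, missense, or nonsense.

silent

Position 12 falls in codon 4: CAC → His.
After the substitution the codon is CAT → His.
Both encode His, so the change is synonymous.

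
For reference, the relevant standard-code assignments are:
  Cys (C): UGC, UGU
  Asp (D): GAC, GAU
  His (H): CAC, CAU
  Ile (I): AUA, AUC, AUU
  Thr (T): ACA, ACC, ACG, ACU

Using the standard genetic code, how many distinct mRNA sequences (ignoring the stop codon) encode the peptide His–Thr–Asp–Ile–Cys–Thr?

His: 2 codons.
Thr: 4 codons.
Asp: 2 codons.
Ile: 3 codons.
Cys: 2 codons.
Thr: 4 codons.
2 × 4 × 2 × 3 × 2 × 4 = 384.

384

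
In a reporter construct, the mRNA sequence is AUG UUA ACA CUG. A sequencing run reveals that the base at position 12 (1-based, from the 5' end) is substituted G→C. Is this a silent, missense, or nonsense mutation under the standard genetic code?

Position 12 falls in codon 4: CUG → Leu.
After the substitution the codon is CUC → Leu.
Both encode Leu, so the change is synonymous.

silent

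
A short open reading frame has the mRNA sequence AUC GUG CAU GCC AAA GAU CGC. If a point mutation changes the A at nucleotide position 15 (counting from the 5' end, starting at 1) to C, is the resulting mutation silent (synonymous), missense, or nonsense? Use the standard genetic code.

missense

Position 15 falls in codon 5: AAA → Lys.
After the substitution the codon is AAC → Asn.
Lys ≠ Asn, so this is a missense mutation.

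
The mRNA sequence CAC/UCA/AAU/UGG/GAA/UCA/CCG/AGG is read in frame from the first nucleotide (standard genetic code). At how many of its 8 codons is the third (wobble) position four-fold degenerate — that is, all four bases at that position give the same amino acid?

Codon 1 CAC (His): third position 2-fold.
Codon 2 UCA (Ser): third position 4-fold.
Codon 3 AAU (Asn): third position 2-fold.
Codon 4 UGG (Trp): third position 1-fold.
Codon 5 GAA (Glu): third position 2-fold.
Codon 6 UCA (Ser): third position 4-fold.
Codon 7 CCG (Pro): third position 4-fold.
Codon 8 AGG (Arg): third position 2-fold.
Four-fold degenerate third positions: 3.

3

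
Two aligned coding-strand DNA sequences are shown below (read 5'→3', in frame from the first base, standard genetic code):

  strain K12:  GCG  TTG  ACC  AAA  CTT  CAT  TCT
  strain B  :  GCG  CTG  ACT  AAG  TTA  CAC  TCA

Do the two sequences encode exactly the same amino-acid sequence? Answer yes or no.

Codon 1: GCG Ala / GCG Ala — identical.
Codon 2: TTG Leu / CTG Leu — synonymous.
Codon 3: ACC Thr / ACT Thr — synonymous.
Codon 4: AAA Lys / AAG Lys — synonymous.
Codon 5: CTT Leu / TTA Leu — synonymous.
Codon 6: CAT His / CAC His — synonymous.
Codon 7: TCT Ser / TCA Ser — synonymous.
Nonsynonymous differences: 0 → same protein.

yes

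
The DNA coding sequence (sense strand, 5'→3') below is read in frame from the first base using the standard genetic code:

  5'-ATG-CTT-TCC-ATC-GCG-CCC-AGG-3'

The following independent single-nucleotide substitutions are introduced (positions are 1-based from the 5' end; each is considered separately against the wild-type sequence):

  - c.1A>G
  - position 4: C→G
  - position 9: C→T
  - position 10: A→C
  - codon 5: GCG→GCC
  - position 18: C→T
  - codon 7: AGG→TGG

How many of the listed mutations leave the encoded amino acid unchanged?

Codon 1: ATG (Met) → GTG (Val) — missense.
Codon 2: CTT (Leu) → GTT (Val) — missense.
Codon 3: TCC (Ser) → TCT (Ser) — synonymous.
Codon 4: ATC (Ile) → CTC (Leu) — missense.
Codon 5: GCG (Ala) → GCC (Ala) — synonymous.
Codon 6: CCC (Pro) → CCT (Pro) — synonymous.
Codon 7: AGG (Arg) → TGG (Trp) — missense.
Synonymous: 3 of 7.

3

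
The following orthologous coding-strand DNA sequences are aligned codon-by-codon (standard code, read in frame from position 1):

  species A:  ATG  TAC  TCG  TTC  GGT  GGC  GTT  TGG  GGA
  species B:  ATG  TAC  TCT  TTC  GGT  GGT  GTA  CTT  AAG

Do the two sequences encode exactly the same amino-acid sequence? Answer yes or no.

Codon 1: ATG Met / ATG Met — identical.
Codon 2: TAC Tyr / TAC Tyr — identical.
Codon 3: TCG Ser / TCT Ser — synonymous.
Codon 4: TTC Phe / TTC Phe — identical.
Codon 5: GGT Gly / GGT Gly — identical.
Codon 6: GGC Gly / GGT Gly — synonymous.
Codon 7: GTT Val / GTA Val — synonymous.
Codon 8: TGG Trp / CTT Leu — nonsynonymous.
Codon 9: GGA Gly / AAG Lys — nonsynonymous.
Nonsynonymous differences: 2 → different protein.

no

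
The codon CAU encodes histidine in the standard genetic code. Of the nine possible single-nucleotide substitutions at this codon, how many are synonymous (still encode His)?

1

Position 1: none → 0 synonymous.
Position 2: none → 0 synonymous.
Position 3: CAC → 1 synonymous.
Total: 0 + 0 + 1 = 1.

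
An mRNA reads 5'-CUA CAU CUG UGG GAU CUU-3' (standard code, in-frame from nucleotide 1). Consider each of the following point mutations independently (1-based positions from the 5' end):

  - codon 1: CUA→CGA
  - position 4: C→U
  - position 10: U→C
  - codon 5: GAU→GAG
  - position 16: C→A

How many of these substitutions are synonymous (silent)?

Codon 1: CUA (Leu) → CGA (Arg) — missense.
Codon 2: CAU (His) → UAU (Tyr) — missense.
Codon 4: UGG (Trp) → CGG (Arg) — missense.
Codon 5: GAU (Asp) → GAG (Glu) — missense.
Codon 6: CUU (Leu) → AUU (Ile) — missense.
Synonymous: 0 of 5.

0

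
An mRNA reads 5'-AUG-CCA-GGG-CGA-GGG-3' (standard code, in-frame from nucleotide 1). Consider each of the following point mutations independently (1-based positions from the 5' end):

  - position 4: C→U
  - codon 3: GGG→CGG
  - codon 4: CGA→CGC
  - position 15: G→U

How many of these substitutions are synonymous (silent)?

Codon 2: CCA (Pro) → UCA (Ser) — missense.
Codon 3: GGG (Gly) → CGG (Arg) — missense.
Codon 4: CGA (Arg) → CGC (Arg) — synonymous.
Codon 5: GGG (Gly) → GGU (Gly) — synonymous.
Synonymous: 2 of 4.

2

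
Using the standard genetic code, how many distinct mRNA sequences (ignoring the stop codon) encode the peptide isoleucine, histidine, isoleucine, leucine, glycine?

432

Ile: 3 codons.
His: 2 codons.
Ile: 3 codons.
Leu: 6 codons.
Gly: 4 codons.
3 × 2 × 3 × 6 × 4 = 432.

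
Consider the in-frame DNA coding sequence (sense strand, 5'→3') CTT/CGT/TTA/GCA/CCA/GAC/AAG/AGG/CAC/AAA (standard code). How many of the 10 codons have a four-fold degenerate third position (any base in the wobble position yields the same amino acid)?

Codon 1 CTT (Leu): third position 4-fold.
Codon 2 CGT (Arg): third position 4-fold.
Codon 3 TTA (Leu): third position 2-fold.
Codon 4 GCA (Ala): third position 4-fold.
Codon 5 CCA (Pro): third position 4-fold.
Codon 6 GAC (Asp): third position 2-fold.
Codon 7 AAG (Lys): third position 2-fold.
Codon 8 AGG (Arg): third position 2-fold.
Codon 9 CAC (His): third position 2-fold.
Codon 10 AAA (Lys): third position 2-fold.
Four-fold degenerate third positions: 4.

4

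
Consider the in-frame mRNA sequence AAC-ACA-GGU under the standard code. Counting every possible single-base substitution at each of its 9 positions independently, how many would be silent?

Codon 1 (AAC, Asn): 1 synonymous substitution.
Codon 2 (ACA, Thr): 3 synonymous substitutions.
Codon 3 (GGU, Gly): 3 synonymous substitutions.
Total: 1 + 3 + 3 = 7.

7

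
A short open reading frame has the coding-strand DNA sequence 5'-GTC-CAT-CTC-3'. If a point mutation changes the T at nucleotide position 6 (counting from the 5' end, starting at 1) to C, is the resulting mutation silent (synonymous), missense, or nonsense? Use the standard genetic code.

Position 6 falls in codon 2: CAT → His.
After the substitution the codon is CAC → His.
Both encode His, so the change is synonymous.

silent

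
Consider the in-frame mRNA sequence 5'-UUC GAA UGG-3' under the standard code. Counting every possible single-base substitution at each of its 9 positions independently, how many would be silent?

2

Codon 1 (UUC, Phe): 1 synonymous substitution.
Codon 2 (GAA, Glu): 1 synonymous substitution.
Codon 3 (UGG, Trp): 0 synonymous substitutions.
Total: 1 + 1 + 0 = 2.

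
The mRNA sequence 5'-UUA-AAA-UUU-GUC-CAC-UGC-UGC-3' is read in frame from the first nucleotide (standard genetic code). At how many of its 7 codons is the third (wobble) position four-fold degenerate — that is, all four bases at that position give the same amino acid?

1

Codon 1 UUA (Leu): third position 2-fold.
Codon 2 AAA (Lys): third position 2-fold.
Codon 3 UUU (Phe): third position 2-fold.
Codon 4 GUC (Val): third position 4-fold.
Codon 5 CAC (His): third position 2-fold.
Codon 6 UGC (Cys): third position 2-fold.
Codon 7 UGC (Cys): third position 2-fold.
Four-fold degenerate third positions: 1.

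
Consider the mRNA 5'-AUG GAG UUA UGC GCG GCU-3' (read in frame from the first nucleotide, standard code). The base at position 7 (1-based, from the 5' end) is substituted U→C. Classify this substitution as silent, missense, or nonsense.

silent

Position 7 falls in codon 3: UUA → Leu.
After the substitution the codon is CUA → Leu.
Both encode Leu, so the change is synonymous.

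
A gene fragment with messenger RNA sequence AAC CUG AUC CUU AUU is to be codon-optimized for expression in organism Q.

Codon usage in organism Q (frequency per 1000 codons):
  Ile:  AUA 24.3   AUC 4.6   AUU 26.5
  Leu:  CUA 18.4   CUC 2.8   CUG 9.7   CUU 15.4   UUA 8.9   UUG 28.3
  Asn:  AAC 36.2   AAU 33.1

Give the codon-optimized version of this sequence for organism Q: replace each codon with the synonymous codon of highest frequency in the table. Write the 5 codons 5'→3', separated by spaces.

Codon 1 (Asn): best is AAC at 36.2.
Codon 2 (Leu): best is UUG at 28.3.
Codon 3 (Ile): best is AUU at 26.5.
Codon 4 (Leu): best is UUG at 28.3.
Codon 5 (Ile): best is AUU at 26.5.

AAC UUG AUU UUG AUU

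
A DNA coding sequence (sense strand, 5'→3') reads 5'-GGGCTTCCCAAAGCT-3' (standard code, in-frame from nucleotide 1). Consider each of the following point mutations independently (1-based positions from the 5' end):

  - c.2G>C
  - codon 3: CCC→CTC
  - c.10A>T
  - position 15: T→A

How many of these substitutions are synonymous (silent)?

Codon 1: GGG (Gly) → GCG (Ala) — missense.
Codon 3: CCC (Pro) → CTC (Leu) — missense.
Codon 4: AAA (Lys) → TAA (Stop) — nonsense.
Codon 5: GCT (Ala) → GCA (Ala) — synonymous.
Synonymous: 1 of 4.

1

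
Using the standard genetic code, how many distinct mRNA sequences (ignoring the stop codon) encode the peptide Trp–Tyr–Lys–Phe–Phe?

16

Trp: 1 codon.
Tyr: 2 codons.
Lys: 2 codons.
Phe: 2 codons.
Phe: 2 codons.
1 × 2 × 2 × 2 × 2 = 16.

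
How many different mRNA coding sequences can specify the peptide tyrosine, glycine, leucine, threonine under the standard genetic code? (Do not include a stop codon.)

Tyr: 2 codons.
Gly: 4 codons.
Leu: 6 codons.
Thr: 4 codons.
2 × 4 × 6 × 4 = 192.

192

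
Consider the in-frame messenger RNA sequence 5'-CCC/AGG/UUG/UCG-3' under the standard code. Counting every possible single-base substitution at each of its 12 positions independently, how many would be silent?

10

Codon 1 (CCC, Pro): 3 synonymous substitutions.
Codon 2 (AGG, Arg): 2 synonymous substitutions.
Codon 3 (UUG, Leu): 2 synonymous substitutions.
Codon 4 (UCG, Ser): 3 synonymous substitutions.
Total: 3 + 2 + 2 + 3 = 10.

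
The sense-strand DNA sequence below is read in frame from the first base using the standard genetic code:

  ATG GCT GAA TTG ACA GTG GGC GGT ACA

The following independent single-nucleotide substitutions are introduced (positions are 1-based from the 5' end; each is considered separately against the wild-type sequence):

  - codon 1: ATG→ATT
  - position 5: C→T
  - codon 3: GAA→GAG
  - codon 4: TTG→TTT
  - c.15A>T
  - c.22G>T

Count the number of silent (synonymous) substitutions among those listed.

2

Codon 1: ATG (Met) → ATT (Ile) — missense.
Codon 2: GCT (Ala) → GTT (Val) — missense.
Codon 3: GAA (Glu) → GAG (Glu) — synonymous.
Codon 4: TTG (Leu) → TTT (Phe) — missense.
Codon 5: ACA (Thr) → ACT (Thr) — synonymous.
Codon 8: GGT (Gly) → TGT (Cys) — missense.
Synonymous: 2 of 6.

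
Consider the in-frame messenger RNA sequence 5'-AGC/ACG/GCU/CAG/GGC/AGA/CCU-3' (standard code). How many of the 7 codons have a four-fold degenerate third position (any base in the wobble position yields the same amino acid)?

Codon 1 AGC (Ser): third position 2-fold.
Codon 2 ACG (Thr): third position 4-fold.
Codon 3 GCU (Ala): third position 4-fold.
Codon 4 CAG (Gln): third position 2-fold.
Codon 5 GGC (Gly): third position 4-fold.
Codon 6 AGA (Arg): third position 2-fold.
Codon 7 CCU (Pro): third position 4-fold.
Four-fold degenerate third positions: 4.

4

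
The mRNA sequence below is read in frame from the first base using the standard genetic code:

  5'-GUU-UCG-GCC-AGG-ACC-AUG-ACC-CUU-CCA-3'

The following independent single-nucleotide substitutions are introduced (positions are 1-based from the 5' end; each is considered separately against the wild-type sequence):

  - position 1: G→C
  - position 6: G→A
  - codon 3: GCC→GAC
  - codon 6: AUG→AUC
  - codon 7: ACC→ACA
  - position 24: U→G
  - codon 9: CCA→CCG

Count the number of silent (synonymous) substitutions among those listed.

4

Codon 1: GUU (Val) → CUU (Leu) — missense.
Codon 2: UCG (Ser) → UCA (Ser) — synonymous.
Codon 3: GCC (Ala) → GAC (Asp) — missense.
Codon 6: AUG (Met) → AUC (Ile) — missense.
Codon 7: ACC (Thr) → ACA (Thr) — synonymous.
Codon 8: CUU (Leu) → CUG (Leu) — synonymous.
Codon 9: CCA (Pro) → CCG (Pro) — synonymous.
Synonymous: 4 of 7.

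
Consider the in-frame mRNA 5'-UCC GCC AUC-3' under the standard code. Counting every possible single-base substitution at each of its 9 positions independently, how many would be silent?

8

Codon 1 (UCC, Ser): 3 synonymous substitutions.
Codon 2 (GCC, Ala): 3 synonymous substitutions.
Codon 3 (AUC, Ile): 2 synonymous substitutions.
Total: 3 + 3 + 2 = 8.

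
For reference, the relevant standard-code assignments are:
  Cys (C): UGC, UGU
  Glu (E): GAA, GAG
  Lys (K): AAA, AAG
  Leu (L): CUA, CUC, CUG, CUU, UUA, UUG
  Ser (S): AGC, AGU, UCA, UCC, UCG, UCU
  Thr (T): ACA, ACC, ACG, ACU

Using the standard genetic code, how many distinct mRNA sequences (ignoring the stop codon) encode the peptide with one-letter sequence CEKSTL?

1152

Cys: 2 codons.
Glu: 2 codons.
Lys: 2 codons.
Ser: 6 codons.
Thr: 4 codons.
Leu: 6 codons.
2 × 2 × 2 × 6 × 4 × 6 = 1152.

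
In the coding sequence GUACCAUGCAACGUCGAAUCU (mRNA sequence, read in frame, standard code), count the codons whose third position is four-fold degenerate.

Codon 1 GUA (Val): third position 4-fold.
Codon 2 CCA (Pro): third position 4-fold.
Codon 3 UGC (Cys): third position 2-fold.
Codon 4 AAC (Asn): third position 2-fold.
Codon 5 GUC (Val): third position 4-fold.
Codon 6 GAA (Glu): third position 2-fold.
Codon 7 UCU (Ser): third position 4-fold.
Four-fold degenerate third positions: 4.

4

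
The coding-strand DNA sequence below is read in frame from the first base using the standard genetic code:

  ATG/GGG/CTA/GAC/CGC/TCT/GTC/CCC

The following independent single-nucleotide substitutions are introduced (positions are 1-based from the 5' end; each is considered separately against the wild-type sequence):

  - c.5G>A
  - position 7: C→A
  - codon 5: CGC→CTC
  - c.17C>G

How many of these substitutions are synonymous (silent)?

0

Codon 2: GGG (Gly) → GAG (Glu) — missense.
Codon 3: CTA (Leu) → ATA (Ile) — missense.
Codon 5: CGC (Arg) → CTC (Leu) — missense.
Codon 6: TCT (Ser) → TGT (Cys) — missense.
Synonymous: 0 of 4.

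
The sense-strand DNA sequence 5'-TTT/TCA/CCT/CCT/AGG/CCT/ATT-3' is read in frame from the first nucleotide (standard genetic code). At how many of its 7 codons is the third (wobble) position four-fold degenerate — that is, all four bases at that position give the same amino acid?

4

Codon 1 TTT (Phe): third position 2-fold.
Codon 2 TCA (Ser): third position 4-fold.
Codon 3 CCT (Pro): third position 4-fold.
Codon 4 CCT (Pro): third position 4-fold.
Codon 5 AGG (Arg): third position 2-fold.
Codon 6 CCT (Pro): third position 4-fold.
Codon 7 ATT (Ile): third position 3-fold.
Four-fold degenerate third positions: 4.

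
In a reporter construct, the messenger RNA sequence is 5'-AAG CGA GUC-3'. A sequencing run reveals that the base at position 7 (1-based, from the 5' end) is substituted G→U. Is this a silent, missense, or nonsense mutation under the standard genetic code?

missense

Position 7 falls in codon 3: GUC → Val.
After the substitution the codon is UUC → Phe.
Val ≠ Phe, so this is a missense mutation.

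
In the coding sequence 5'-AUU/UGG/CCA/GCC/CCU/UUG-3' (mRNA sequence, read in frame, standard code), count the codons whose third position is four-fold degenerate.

3

Codon 1 AUU (Ile): third position 3-fold.
Codon 2 UGG (Trp): third position 1-fold.
Codon 3 CCA (Pro): third position 4-fold.
Codon 4 GCC (Ala): third position 4-fold.
Codon 5 CCU (Pro): third position 4-fold.
Codon 6 UUG (Leu): third position 2-fold.
Four-fold degenerate third positions: 3.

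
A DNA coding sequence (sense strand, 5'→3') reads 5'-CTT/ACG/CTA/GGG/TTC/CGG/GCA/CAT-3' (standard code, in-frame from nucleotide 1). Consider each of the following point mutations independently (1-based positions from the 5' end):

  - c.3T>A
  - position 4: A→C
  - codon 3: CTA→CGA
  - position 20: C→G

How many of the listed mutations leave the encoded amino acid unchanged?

Codon 1: CTT (Leu) → CTA (Leu) — synonymous.
Codon 2: ACG (Thr) → CCG (Pro) — missense.
Codon 3: CTA (Leu) → CGA (Arg) — missense.
Codon 7: GCA (Ala) → GGA (Gly) — missense.
Synonymous: 1 of 4.

1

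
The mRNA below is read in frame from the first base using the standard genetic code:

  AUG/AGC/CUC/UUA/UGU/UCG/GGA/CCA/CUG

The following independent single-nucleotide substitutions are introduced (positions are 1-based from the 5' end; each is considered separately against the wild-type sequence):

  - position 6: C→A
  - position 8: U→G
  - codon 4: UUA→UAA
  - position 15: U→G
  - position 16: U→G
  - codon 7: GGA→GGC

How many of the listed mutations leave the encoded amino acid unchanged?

Codon 2: AGC (Ser) → AGA (Arg) — missense.
Codon 3: CUC (Leu) → CGC (Arg) — missense.
Codon 4: UUA (Leu) → UAA (Stop) — nonsense.
Codon 5: UGU (Cys) → UGG (Trp) — missense.
Codon 6: UCG (Ser) → GCG (Ala) — missense.
Codon 7: GGA (Gly) → GGC (Gly) — synonymous.
Synonymous: 1 of 6.

1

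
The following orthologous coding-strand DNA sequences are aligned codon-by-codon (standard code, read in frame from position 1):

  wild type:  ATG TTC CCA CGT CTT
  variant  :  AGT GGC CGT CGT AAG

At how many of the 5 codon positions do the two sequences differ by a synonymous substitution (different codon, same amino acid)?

Codon 1: ATG Met / AGT Ser — nonsynonymous.
Codon 2: TTC Phe / GGC Gly — nonsynonymous.
Codon 3: CCA Pro / CGT Arg — nonsynonymous.
Codon 4: CGT Arg / CGT Arg — identical.
Codon 5: CTT Leu / AAG Lys — nonsynonymous.
Synonymous differences: 0.

0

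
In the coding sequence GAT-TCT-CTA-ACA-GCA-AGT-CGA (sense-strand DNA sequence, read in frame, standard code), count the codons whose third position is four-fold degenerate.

Codon 1 GAT (Asp): third position 2-fold.
Codon 2 TCT (Ser): third position 4-fold.
Codon 3 CTA (Leu): third position 4-fold.
Codon 4 ACA (Thr): third position 4-fold.
Codon 5 GCA (Ala): third position 4-fold.
Codon 6 AGT (Ser): third position 2-fold.
Codon 7 CGA (Arg): third position 4-fold.
Four-fold degenerate third positions: 5.

5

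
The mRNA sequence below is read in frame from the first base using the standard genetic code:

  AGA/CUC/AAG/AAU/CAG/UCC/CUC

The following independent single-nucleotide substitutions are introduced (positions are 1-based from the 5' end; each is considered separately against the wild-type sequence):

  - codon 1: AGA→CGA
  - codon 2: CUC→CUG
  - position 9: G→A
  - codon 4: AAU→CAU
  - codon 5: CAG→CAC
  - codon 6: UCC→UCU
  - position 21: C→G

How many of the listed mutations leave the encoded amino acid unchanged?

5

Codon 1: AGA (Arg) → CGA (Arg) — synonymous.
Codon 2: CUC (Leu) → CUG (Leu) — synonymous.
Codon 3: AAG (Lys) → AAA (Lys) — synonymous.
Codon 4: AAU (Asn) → CAU (His) — missense.
Codon 5: CAG (Gln) → CAC (His) — missense.
Codon 6: UCC (Ser) → UCU (Ser) — synonymous.
Codon 7: CUC (Leu) → CUG (Leu) — synonymous.
Synonymous: 5 of 7.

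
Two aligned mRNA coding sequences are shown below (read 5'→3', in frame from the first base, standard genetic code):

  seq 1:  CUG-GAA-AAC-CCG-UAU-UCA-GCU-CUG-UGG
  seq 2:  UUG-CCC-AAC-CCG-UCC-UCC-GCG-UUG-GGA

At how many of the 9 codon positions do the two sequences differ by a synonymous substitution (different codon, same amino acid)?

Codon 1: CUG Leu / UUG Leu — synonymous.
Codon 2: GAA Glu / CCC Pro — nonsynonymous.
Codon 3: AAC Asn / AAC Asn — identical.
Codon 4: CCG Pro / CCG Pro — identical.
Codon 5: UAU Tyr / UCC Ser — nonsynonymous.
Codon 6: UCA Ser / UCC Ser — synonymous.
Codon 7: GCU Ala / GCG Ala — synonymous.
Codon 8: CUG Leu / UUG Leu — synonymous.
Codon 9: UGG Trp / GGA Gly — nonsynonymous.
Synonymous differences: 4.

4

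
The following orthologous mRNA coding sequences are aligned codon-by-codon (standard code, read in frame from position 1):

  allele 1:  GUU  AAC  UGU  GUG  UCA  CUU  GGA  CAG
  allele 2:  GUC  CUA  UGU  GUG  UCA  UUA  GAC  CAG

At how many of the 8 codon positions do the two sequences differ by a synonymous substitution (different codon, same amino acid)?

2

Codon 1: GUU Val / GUC Val — synonymous.
Codon 2: AAC Asn / CUA Leu — nonsynonymous.
Codon 3: UGU Cys / UGU Cys — identical.
Codon 4: GUG Val / GUG Val — identical.
Codon 5: UCA Ser / UCA Ser — identical.
Codon 6: CUU Leu / UUA Leu — synonymous.
Codon 7: GGA Gly / GAC Asp — nonsynonymous.
Codon 8: CAG Gln / CAG Gln — identical.
Synonymous differences: 2.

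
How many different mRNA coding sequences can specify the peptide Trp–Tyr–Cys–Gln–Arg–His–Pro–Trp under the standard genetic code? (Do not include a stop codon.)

384

Trp: 1 codon.
Tyr: 2 codons.
Cys: 2 codons.
Gln: 2 codons.
Arg: 6 codons.
His: 2 codons.
Pro: 4 codons.
Trp: 1 codon.
1 × 2 × 2 × 2 × 6 × 2 × 4 × 1 = 384.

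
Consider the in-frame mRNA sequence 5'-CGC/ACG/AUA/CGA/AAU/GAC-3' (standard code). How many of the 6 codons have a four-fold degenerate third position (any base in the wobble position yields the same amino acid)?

3

Codon 1 CGC (Arg): third position 4-fold.
Codon 2 ACG (Thr): third position 4-fold.
Codon 3 AUA (Ile): third position 3-fold.
Codon 4 CGA (Arg): third position 4-fold.
Codon 5 AAU (Asn): third position 2-fold.
Codon 6 GAC (Asp): third position 2-fold.
Four-fold degenerate third positions: 3.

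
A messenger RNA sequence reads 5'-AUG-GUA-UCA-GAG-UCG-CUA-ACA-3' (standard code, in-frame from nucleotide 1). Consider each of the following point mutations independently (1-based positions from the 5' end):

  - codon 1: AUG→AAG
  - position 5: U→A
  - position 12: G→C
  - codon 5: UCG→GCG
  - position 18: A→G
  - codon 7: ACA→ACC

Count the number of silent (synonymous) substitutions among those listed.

2

Codon 1: AUG (Met) → AAG (Lys) — missense.
Codon 2: GUA (Val) → GAA (Glu) — missense.
Codon 4: GAG (Glu) → GAC (Asp) — missense.
Codon 5: UCG (Ser) → GCG (Ala) — missense.
Codon 6: CUA (Leu) → CUG (Leu) — synonymous.
Codon 7: ACA (Thr) → ACC (Thr) — synonymous.
Synonymous: 2 of 6.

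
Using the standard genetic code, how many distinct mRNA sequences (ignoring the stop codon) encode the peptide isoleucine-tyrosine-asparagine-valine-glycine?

Ile: 3 codons.
Tyr: 2 codons.
Asn: 2 codons.
Val: 4 codons.
Gly: 4 codons.
3 × 2 × 2 × 4 × 4 = 192.

192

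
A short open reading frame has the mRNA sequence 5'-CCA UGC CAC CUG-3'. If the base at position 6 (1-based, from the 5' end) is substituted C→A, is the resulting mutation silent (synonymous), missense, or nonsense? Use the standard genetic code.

nonsense

Position 6 falls in codon 2: UGC → Cys.
After the substitution the codon is UGA → Stop.
The new codon is a stop codon, so this is a nonsense mutation.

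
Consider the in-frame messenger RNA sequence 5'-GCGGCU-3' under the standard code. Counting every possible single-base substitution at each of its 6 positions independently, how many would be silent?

6

Codon 1 (GCG, Ala): 3 synonymous substitutions.
Codon 2 (GCU, Ala): 3 synonymous substitutions.
Total: 3 + 3 = 6.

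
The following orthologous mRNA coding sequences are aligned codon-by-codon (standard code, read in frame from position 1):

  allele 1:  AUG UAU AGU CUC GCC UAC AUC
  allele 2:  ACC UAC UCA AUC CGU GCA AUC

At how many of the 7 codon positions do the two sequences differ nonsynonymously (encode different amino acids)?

4

Codon 1: AUG Met / ACC Thr — nonsynonymous.
Codon 2: UAU Tyr / UAC Tyr — synonymous.
Codon 3: AGU Ser / UCA Ser — synonymous.
Codon 4: CUC Leu / AUC Ile — nonsynonymous.
Codon 5: GCC Ala / CGU Arg — nonsynonymous.
Codon 6: UAC Tyr / GCA Ala — nonsynonymous.
Codon 7: AUC Ile / AUC Ile — identical.
Nonsynonymous differences: 4.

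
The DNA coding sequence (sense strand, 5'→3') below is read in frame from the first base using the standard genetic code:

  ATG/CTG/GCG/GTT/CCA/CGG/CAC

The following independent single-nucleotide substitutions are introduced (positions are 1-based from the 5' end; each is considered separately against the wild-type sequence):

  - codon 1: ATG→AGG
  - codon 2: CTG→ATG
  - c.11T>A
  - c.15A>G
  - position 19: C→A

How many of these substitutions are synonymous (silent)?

Codon 1: ATG (Met) → AGG (Arg) — missense.
Codon 2: CTG (Leu) → ATG (Met) — missense.
Codon 4: GTT (Val) → GAT (Asp) — missense.
Codon 5: CCA (Pro) → CCG (Pro) — synonymous.
Codon 7: CAC (His) → AAC (Asn) — missense.
Synonymous: 1 of 5.

1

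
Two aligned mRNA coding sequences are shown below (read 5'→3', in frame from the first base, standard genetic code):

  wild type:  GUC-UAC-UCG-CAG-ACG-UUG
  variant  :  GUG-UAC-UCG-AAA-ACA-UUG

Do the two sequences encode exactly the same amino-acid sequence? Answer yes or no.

Codon 1: GUC Val / GUG Val — synonymous.
Codon 2: UAC Tyr / UAC Tyr — identical.
Codon 3: UCG Ser / UCG Ser — identical.
Codon 4: CAG Gln / AAA Lys — nonsynonymous.
Codon 5: ACG Thr / ACA Thr — synonymous.
Codon 6: UUG Leu / UUG Leu — identical.
Nonsynonymous differences: 1 → different protein.

no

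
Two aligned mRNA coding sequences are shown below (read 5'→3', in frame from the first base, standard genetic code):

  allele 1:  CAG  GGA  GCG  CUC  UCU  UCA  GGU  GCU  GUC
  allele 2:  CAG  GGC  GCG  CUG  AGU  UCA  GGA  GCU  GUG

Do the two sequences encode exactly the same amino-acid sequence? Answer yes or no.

Codon 1: CAG Gln / CAG Gln — identical.
Codon 2: GGA Gly / GGC Gly — synonymous.
Codon 3: GCG Ala / GCG Ala — identical.
Codon 4: CUC Leu / CUG Leu — synonymous.
Codon 5: UCU Ser / AGU Ser — synonymous.
Codon 6: UCA Ser / UCA Ser — identical.
Codon 7: GGU Gly / GGA Gly — synonymous.
Codon 8: GCU Ala / GCU Ala — identical.
Codon 9: GUC Val / GUG Val — synonymous.
Nonsynonymous differences: 0 → same protein.

yes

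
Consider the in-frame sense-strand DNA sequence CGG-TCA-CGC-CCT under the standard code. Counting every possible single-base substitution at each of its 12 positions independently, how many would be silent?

13

Codon 1 (CGG, Arg): 4 synonymous substitutions.
Codon 2 (TCA, Ser): 3 synonymous substitutions.
Codon 3 (CGC, Arg): 3 synonymous substitutions.
Codon 4 (CCT, Pro): 3 synonymous substitutions.
Total: 4 + 3 + 3 + 3 = 13.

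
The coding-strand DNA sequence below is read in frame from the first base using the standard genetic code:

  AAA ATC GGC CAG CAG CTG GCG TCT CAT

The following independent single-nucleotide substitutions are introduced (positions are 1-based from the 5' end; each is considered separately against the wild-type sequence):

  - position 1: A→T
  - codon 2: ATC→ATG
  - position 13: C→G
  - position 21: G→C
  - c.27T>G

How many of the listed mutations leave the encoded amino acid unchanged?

Codon 1: AAA (Lys) → TAA (Stop) — nonsense.
Codon 2: ATC (Ile) → ATG (Met) — missense.
Codon 5: CAG (Gln) → GAG (Glu) — missense.
Codon 7: GCG (Ala) → GCC (Ala) — synonymous.
Codon 9: CAT (His) → CAG (Gln) — missense.
Synonymous: 1 of 5.

1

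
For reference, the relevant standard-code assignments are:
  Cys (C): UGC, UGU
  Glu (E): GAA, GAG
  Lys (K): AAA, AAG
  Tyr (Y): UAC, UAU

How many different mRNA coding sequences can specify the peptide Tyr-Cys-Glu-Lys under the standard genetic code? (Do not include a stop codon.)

Tyr: 2 codons.
Cys: 2 codons.
Glu: 2 codons.
Lys: 2 codons.
2 × 2 × 2 × 2 = 16.

16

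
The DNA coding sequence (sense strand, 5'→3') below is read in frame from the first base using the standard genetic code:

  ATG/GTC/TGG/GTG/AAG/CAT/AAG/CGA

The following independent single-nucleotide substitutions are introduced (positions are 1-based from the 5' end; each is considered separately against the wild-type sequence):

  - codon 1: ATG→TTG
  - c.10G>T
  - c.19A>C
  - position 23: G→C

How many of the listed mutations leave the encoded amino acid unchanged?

0

Codon 1: ATG (Met) → TTG (Leu) — missense.
Codon 4: GTG (Val) → TTG (Leu) — missense.
Codon 7: AAG (Lys) → CAG (Gln) — missense.
Codon 8: CGA (Arg) → CCA (Pro) — missense.
Synonymous: 0 of 4.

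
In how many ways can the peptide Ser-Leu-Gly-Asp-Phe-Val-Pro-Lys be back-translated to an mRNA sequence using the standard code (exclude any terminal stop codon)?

Ser: 6 codons.
Leu: 6 codons.
Gly: 4 codons.
Asp: 2 codons.
Phe: 2 codons.
Val: 4 codons.
Pro: 4 codons.
Lys: 2 codons.
6 × 6 × 4 × 2 × 2 × 4 × 4 × 2 = 18432.

18432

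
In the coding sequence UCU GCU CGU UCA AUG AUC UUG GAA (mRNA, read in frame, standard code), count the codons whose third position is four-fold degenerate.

Codon 1 UCU (Ser): third position 4-fold.
Codon 2 GCU (Ala): third position 4-fold.
Codon 3 CGU (Arg): third position 4-fold.
Codon 4 UCA (Ser): third position 4-fold.
Codon 5 AUG (Met): third position 1-fold.
Codon 6 AUC (Ile): third position 3-fold.
Codon 7 UUG (Leu): third position 2-fold.
Codon 8 GAA (Glu): third position 2-fold.
Four-fold degenerate third positions: 4.

4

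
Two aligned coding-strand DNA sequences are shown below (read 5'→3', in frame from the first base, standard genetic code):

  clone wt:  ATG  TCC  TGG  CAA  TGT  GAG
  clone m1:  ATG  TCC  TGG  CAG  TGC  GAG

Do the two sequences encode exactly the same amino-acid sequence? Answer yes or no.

yes

Codon 1: ATG Met / ATG Met — identical.
Codon 2: TCC Ser / TCC Ser — identical.
Codon 3: TGG Trp / TGG Trp — identical.
Codon 4: CAA Gln / CAG Gln — synonymous.
Codon 5: TGT Cys / TGC Cys — synonymous.
Codon 6: GAG Glu / GAG Glu — identical.
Nonsynonymous differences: 0 → same protein.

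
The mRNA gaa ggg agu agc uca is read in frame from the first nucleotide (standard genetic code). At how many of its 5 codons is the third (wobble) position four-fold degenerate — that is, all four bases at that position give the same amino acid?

Codon 1 GAA (Glu): third position 2-fold.
Codon 2 GGG (Gly): third position 4-fold.
Codon 3 AGU (Ser): third position 2-fold.
Codon 4 AGC (Ser): third position 2-fold.
Codon 5 UCA (Ser): third position 4-fold.
Four-fold degenerate third positions: 2.

2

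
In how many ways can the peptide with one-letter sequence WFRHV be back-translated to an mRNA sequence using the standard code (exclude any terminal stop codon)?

Trp: 1 codon.
Phe: 2 codons.
Arg: 6 codons.
His: 2 codons.
Val: 4 codons.
1 × 2 × 6 × 2 × 4 = 96.

96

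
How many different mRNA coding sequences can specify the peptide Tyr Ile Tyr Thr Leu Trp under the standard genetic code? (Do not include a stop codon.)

Tyr: 2 codons.
Ile: 3 codons.
Tyr: 2 codons.
Thr: 4 codons.
Leu: 6 codons.
Trp: 1 codon.
2 × 3 × 2 × 4 × 6 × 1 = 288.

288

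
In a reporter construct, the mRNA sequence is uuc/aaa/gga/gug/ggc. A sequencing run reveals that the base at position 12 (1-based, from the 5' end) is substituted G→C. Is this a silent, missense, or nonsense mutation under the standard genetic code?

Position 12 falls in codon 4: GUG → Val.
After the substitution the codon is GUC → Val.
Both encode Val, so the change is synonymous.

silent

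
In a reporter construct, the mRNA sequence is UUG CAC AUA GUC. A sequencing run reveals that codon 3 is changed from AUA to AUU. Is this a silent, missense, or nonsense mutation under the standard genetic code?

Position 9 falls in codon 3: AUA → Ile.
After the substitution the codon is AUU → Ile.
Both encode Ile, so the change is synonymous.

silent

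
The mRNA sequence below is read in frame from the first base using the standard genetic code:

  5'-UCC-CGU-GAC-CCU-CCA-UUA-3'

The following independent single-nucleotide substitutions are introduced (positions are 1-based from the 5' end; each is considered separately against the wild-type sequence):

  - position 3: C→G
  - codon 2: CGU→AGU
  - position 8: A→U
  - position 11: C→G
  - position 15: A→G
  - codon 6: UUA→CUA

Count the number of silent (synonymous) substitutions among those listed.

Codon 1: UCC (Ser) → UCG (Ser) — synonymous.
Codon 2: CGU (Arg) → AGU (Ser) — missense.
Codon 3: GAC (Asp) → GUC (Val) — missense.
Codon 4: CCU (Pro) → CGU (Arg) — missense.
Codon 5: CCA (Pro) → CCG (Pro) — synonymous.
Codon 6: UUA (Leu) → CUA (Leu) — synonymous.
Synonymous: 3 of 6.

3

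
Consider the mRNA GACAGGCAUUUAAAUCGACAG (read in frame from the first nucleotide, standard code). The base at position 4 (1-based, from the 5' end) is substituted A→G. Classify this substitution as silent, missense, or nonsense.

Position 4 falls in codon 2: AGG → Arg.
After the substitution the codon is GGG → Gly.
Arg ≠ Gly, so this is a missense mutation.

missense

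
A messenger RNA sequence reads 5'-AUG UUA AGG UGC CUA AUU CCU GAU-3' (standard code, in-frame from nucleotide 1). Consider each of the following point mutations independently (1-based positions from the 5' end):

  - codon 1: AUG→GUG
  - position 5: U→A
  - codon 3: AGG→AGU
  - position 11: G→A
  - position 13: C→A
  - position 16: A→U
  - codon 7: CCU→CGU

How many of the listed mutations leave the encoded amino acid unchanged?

Codon 1: AUG (Met) → GUG (Val) — missense.
Codon 2: UUA (Leu) → UAA (Stop) — nonsense.
Codon 3: AGG (Arg) → AGU (Ser) — missense.
Codon 4: UGC (Cys) → UAC (Tyr) — missense.
Codon 5: CUA (Leu) → AUA (Ile) — missense.
Codon 6: AUU (Ile) → UUU (Phe) — missense.
Codon 7: CCU (Pro) → CGU (Arg) — missense.
Synonymous: 0 of 7.

0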